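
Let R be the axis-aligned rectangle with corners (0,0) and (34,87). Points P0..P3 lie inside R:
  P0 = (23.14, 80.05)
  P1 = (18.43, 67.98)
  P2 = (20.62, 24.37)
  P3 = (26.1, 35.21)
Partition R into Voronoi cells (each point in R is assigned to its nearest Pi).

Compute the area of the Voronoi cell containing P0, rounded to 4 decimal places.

1. box [0,34]×[0,87]: [(0, 0) (34, 0) (34, 87) (0, 87)]
2. ⊥bis P0·P1 via (20.785,74.015): [(0, 82.1258) (34, 68.8582) (34, 87) (0, 87)]  |A|=391.2721
3. ⊥bis P0·P2 via (21.88,52.21): [(0, 82.1258) (34, 68.8582) (34, 87) (0, 87)]  |A|=391.2721
4. ⊥bis P0·P3 via (24.62,57.63): [(0, 82.1258) (34, 68.8582) (34, 87) (0, 87)]  |A|=391.2721
5. canonical 4-gon: [(0, 82.1258) (34, 68.8582) (34, 87) (0, 87)]
6. shoelace: 391.2721

Area of P0's cell: 391.2721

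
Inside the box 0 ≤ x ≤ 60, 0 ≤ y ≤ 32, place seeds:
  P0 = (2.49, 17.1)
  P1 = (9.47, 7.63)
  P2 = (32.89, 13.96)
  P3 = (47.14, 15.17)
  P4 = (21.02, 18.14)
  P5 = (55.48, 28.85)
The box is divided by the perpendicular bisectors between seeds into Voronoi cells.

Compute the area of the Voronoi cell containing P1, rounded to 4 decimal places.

1. box [0,60]×[0,32]: [(0, 0) (60, 0) (60, 32) (0, 32)]
2. ⊥bis P1·P0 via (5.98,12.365): [(0, 7.9574) (0, 0) (60, 0) (60, 32) (32.6195, 32)]  |A|=1527.8709
3. ⊥bis P1·P2 via (21.18,10.795): [(18.3011, 21.4464) (0, 7.9574) (0, 0) (24.0977, 0)]  |A|=331.2192
4. ⊥bis P1·P3 via (28.305,11.4): [(18.3011, 21.4464) (0, 7.9574) (0, 0) (24.0977, 0)]  |A|=331.2192
5. ⊥bis P1·P4 via (15.245,12.885): [(22.8841, 4.4899) (11.8088, 16.6612) (0, 7.9574) (0, 0) (24.0977, 0)]  |A|=265.2104
6. ⊥bis P1·P5 via (32.475,18.24): [(22.8841, 4.4899) (11.8088, 16.6612) (0, 7.9574) (0, 0) (24.0977, 0)]  |A|=265.2104
7. canonical 5-gon: [(22.8841, 4.4899) (11.8088, 16.6612) (0, 7.9574) (0, 0) (24.0977, 0)]
8. shoelace: 265.2104

Area of P1's cell: 265.2104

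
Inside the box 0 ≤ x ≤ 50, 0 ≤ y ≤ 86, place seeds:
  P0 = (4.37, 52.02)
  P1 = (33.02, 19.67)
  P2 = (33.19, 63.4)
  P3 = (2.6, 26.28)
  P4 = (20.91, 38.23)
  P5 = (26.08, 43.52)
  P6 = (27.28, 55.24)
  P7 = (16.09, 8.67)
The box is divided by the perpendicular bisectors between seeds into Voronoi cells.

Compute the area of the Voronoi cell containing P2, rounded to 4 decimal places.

Area of P2's cell: 1055.9021

1. box [0,50]×[0,86]: [(0, 0) (50, 0) (50, 86) (0, 86)]
2. ⊥bis P2·P0 via (18.78,57.71): [(41.5676, 0) (50, 0) (50, 86) (7.6093, 86)]  |A|=2185.3925
3. ⊥bis P2·P1 via (33.105,41.535): [(25.1547, 41.5659) (50, 41.4693) (50, 86) (7.6093, 86)]  |A|=1494.985
4. ⊥bis P2·P3 via (17.895,44.84): [(25.1547, 41.5659) (50, 41.4693) (50, 86) (7.6093, 86)]  |A|=1494.985
5. ⊥bis P2·P4 via (27.05,50.815): [(20.1789, 54.1673) (46.1751, 41.4842) (50, 41.4693) (50, 86) (7.6093, 86)]  |A|=1362.7452
6. ⊥bis P2·P5 via (29.635,53.46): [(18.9491, 57.2818) (50, 46.1765) (50, 86) (7.6093, 86)]  |A|=1226.9705
7. ⊥bis P2·P6 via (30.235,59.32): [(13.3015, 71.5843) (46.8042, 47.3195) (50, 46.1765) (50, 86) (7.6093, 86)]  |A|=1055.9021
8. ⊥bis P2·P7 via (24.64,36.035): [(13.3015, 71.5843) (46.8042, 47.3195) (50, 46.1765) (50, 86) (7.6093, 86)]  |A|=1055.9021
9. canonical 5-gon: [(13.3015, 71.5843) (46.8042, 47.3195) (50, 46.1765) (50, 86) (7.6093, 86)]
10. shoelace: 1055.9021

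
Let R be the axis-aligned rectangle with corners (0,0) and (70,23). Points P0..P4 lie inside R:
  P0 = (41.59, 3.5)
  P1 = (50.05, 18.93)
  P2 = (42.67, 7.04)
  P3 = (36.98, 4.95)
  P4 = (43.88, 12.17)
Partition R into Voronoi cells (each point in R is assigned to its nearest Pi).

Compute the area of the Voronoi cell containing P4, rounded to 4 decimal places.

1. box [0,70]×[0,23]: [(0, 0) (70, 0) (70, 23) (0, 23)]
2. ⊥bis P4·P0 via (42.735,7.835): [(0, 19.1226) (70, 0.6335) (70, 23) (0, 23)]  |A|=918.5373
3. ⊥bis P4·P1 via (46.965,15.55): [(0, 19.1226) (60.5826, 3.1209) (38.8026, 23) (0, 23)]  |A|=503.1324
4. ⊥bis P4·P2 via (43.275,9.605): [(0, 19.8122) (57.0342, 6.3597) (38.8026, 23) (0, 23)]  |A|=413.7519
5. ⊥bis P4·P3 via (40.43,8.56): [(38.046, 10.8384) (57.0342, 6.3597) (38.8026, 23) (25.3203, 23)]  |A|=199.1414
6. canonical 4-gon: [(38.046, 10.8384) (57.0342, 6.3597) (38.8026, 23) (25.3203, 23)]
7. shoelace: 199.1414

Area of P4's cell: 199.1414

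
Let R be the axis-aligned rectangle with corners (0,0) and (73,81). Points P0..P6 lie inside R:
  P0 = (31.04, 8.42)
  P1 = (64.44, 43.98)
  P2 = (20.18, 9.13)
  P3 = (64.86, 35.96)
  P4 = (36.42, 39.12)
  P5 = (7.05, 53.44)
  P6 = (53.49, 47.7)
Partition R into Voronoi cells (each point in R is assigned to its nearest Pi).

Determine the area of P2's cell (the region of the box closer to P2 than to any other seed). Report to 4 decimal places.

Area of P2's cell: 750.3158

1. box [0,73]×[0,81]: [(0, 0) (73, 0) (73, 81) (0, 81)]
2. ⊥bis P2·P0 via (25.61,8.775): [(0, 0) (25.0363, 0) (30.3319, 81) (0, 81)]  |A|=2242.4123
3. ⊥bis P2·P1 via (42.31,26.555): [(0, 80.2893) (0, 0) (25.0363, 0) (27.9636, 44.7751)]  |A|=1683.0911
4. ⊥bis P2·P3 via (42.52,22.545): [(0, 80.2893) (0, 0) (25.0363, 0) (27.9636, 44.7751)]  |A|=1683.0911
5. ⊥bis P2·P4 via (28.3,24.125): [(0, 39.4498) (0, 0) (25.0363, 0) (26.6712, 25.007)]  |A|=839.1292
6. ⊥bis P2·P5 via (13.615,31.285): [(14.5604, 31.5652) (0, 27.2506) (0, 0) (25.0363, 0) (26.6712, 25.007)]  |A|=750.3158
7. ⊥bis P2·P6 via (36.835,28.415): [(14.5604, 31.5652) (0, 27.2506) (0, 0) (25.0363, 0) (26.6712, 25.007)]  |A|=750.3158
8. canonical 5-gon: [(14.5604, 31.5652) (0, 27.2506) (0, 0) (25.0363, 0) (26.6712, 25.007)]
9. shoelace: 750.3158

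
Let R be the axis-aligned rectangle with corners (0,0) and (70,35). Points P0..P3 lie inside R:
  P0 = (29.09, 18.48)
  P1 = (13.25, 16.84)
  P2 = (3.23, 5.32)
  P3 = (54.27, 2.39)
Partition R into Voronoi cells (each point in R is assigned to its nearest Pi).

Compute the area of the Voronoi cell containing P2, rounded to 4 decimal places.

1. box [0,70]×[0,35]: [(0, 0) (70, 0) (70, 35) (0, 35)]
2. ⊥bis P2·P0 via (16.16,11.9): [(0, 0) (22.2158, 0) (4.4045, 35) (0, 35)]  |A|=465.8568
3. ⊥bis P2·P1 via (8.24,11.08): [(0, 18.2471) (0, 0) (20.9787, 0)]  |A|=191.3999
4. ⊥bis P2·P3 via (28.75,3.855): [(0, 18.2471) (0, 0) (20.9787, 0)]  |A|=191.3999
5. canonical 3-gon: [(0, 18.2471) (0, 0) (20.9787, 0)]
6. shoelace: 191.3999

Area of P2's cell: 191.3999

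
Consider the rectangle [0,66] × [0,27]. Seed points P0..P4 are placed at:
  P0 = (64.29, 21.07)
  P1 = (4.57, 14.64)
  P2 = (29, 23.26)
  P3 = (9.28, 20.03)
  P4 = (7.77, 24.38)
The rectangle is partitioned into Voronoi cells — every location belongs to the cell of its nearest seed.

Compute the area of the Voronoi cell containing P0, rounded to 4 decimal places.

Area of P0's cell: 537.1036

1. box [0,66]×[0,27]: [(0, 0) (66, 0) (66, 27) (0, 27)]
2. ⊥bis P0·P1 via (34.43,17.855): [(36.3524, 0) (66, 0) (66, 27) (33.4454, 27)]  |A|=839.7297
3. ⊥bis P0·P2 via (46.645,22.165): [(45.2695, 0) (66, 0) (66, 27) (46.945, 27)]  |A|=537.1036
4. ⊥bis P0·P3 via (36.785,20.55): [(45.2695, 0) (66, 0) (66, 27) (46.945, 27)]  |A|=537.1036
5. ⊥bis P0·P4 via (36.03,22.725): [(45.2695, 0) (66, 0) (66, 27) (46.945, 27)]  |A|=537.1036
6. canonical 4-gon: [(45.2695, 0) (66, 0) (66, 27) (46.945, 27)]
7. shoelace: 537.1036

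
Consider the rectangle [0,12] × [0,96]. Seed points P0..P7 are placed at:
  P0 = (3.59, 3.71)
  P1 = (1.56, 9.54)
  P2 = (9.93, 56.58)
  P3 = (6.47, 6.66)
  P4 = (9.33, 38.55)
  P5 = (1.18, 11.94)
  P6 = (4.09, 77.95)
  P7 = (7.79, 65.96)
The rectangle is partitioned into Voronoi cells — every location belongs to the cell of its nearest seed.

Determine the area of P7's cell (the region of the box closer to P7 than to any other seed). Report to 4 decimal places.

Area of P7's cell: 136.2721

1. box [0,12]×[0,96]: [(0, 0) (12, 0) (12, 96) (0, 96)]
2. ⊥bis P7·P0 via (5.69,34.835): [(0, 35.2189) (12, 34.4093) (12, 96) (0, 96)]  |A|=734.231
3. ⊥bis P7·P1 via (4.675,37.75): [(0, 38.2662) (12, 36.9412) (12, 96) (0, 96)]  |A|=700.7557
4. ⊥bis P7·P2 via (8.86,61.27): [(0, 59.2486) (12, 61.9864) (12, 96) (0, 96)]  |A|=424.5899
5. ⊥bis P7·P3 via (7.13,36.31): [(0, 59.2486) (12, 61.9864) (12, 96) (0, 96)]  |A|=424.5899
6. ⊥bis P7·P4 via (8.56,52.255): [(0, 59.2486) (12, 61.9864) (12, 96) (0, 96)]  |A|=424.5899
7. ⊥bis P7·P5 via (4.485,38.95): [(0, 59.2486) (12, 61.9864) (12, 96) (0, 96)]  |A|=424.5899
8. ⊥bis P7·P6 via (5.94,71.955): [(0, 70.122) (0, 59.2486) (12, 61.9864) (12, 73.8251)]  |A|=136.2721
9. canonical 4-gon: [(0, 70.122) (0, 59.2486) (12, 61.9864) (12, 73.8251)]
10. shoelace: 136.2721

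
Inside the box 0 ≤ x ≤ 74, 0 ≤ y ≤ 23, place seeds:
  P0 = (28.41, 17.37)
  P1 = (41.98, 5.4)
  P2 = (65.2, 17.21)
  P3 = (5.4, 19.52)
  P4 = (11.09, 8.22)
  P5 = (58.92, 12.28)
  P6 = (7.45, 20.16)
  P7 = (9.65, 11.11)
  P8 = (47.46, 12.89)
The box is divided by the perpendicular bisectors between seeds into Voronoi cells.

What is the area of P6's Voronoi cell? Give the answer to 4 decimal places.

Area of P6's cell: 74.0572

1. box [0,74]×[0,23]: [(0, 0) (74, 0) (74, 23) (0, 23)]
2. ⊥bis P6·P0 via (17.93,18.765): [(0, 0) (15.4322, 0) (18.4937, 23) (0, 23)]  |A|=390.1479
3. ⊥bis P6·P1 via (24.715,12.78): [(0, 0) (15.4322, 0) (18.4937, 23) (0, 23)]  |A|=390.1479
4. ⊥bis P6·P2 via (36.325,18.685): [(0, 0) (15.4322, 0) (18.4937, 23) (0, 23)]  |A|=390.1479
5. ⊥bis P6·P3 via (6.425,19.84): [(12.619, 0) (15.4322, 0) (18.4937, 23) (5.4385, 23)]  |A|=182.4876
6. ⊥bis P6·P4 via (9.27,14.19): [(8.2829, 13.8891) (17.6615, 16.7482) (18.4937, 23) (5.4385, 23)]  |A|=87.5999
7. ⊥bis P6·P5 via (33.185,16.22): [(8.2829, 13.8891) (17.6615, 16.7482) (18.4937, 23) (5.4385, 23)]  |A|=87.5999
8. ⊥bis P6·P7 via (8.55,15.635): [(7.7951, 15.4515) (17.8131, 17.8868) (18.4937, 23) (5.4385, 23)]  |A|=74.0572
9. ⊥bis P6·P8 via (27.455,16.525): [(7.7951, 15.4515) (17.8131, 17.8868) (18.4937, 23) (5.4385, 23)]  |A|=74.0572
10. canonical 4-gon: [(7.7951, 15.4515) (17.8131, 17.8868) (18.4937, 23) (5.4385, 23)]
11. shoelace: 74.0572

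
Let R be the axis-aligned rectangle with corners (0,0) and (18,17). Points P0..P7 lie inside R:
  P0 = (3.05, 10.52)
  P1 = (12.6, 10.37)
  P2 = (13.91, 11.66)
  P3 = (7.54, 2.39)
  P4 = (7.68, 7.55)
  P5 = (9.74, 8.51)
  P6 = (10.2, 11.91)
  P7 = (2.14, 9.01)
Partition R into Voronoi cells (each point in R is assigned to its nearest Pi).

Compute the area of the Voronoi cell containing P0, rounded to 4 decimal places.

1. box [0,18]×[0,17]: [(0, 0) (18, 0) (18, 17) (0, 17)]
2. ⊥bis P0·P1 via (7.825,10.445): [(0, 0) (7.6609, 0) (7.928, 17) (0, 17)]  |A|=132.5057
3. ⊥bis P0·P2 via (8.48,11.09): [(0, 0) (7.6609, 0) (7.9191, 16.4337) (7.8596, 17) (0, 17)]  |A|=132.4863
4. ⊥bis P0·P3 via (5.295,6.455): [(0, 3.5307) (7.7839, 7.8296) (7.9191, 16.4337) (7.8596, 17) (0, 17)]  |A|=88.754
5. ⊥bis P0·P4 via (5.365,9.035): [(0, 3.5307) (2.8404, 5.0994) (7.864, 12.9308) (7.9191, 16.4337) (7.8596, 17) (0, 17)]  |A|=76.2544
6. ⊥bis P0·P5 via (6.395,9.515): [(0, 3.5307) (2.8404, 5.0994) (7.0312, 11.6325) (7.8885, 14.4858) (7.9191, 16.4337) (7.8596, 17) (0, 17)]  |A|=75.6228
7. ⊥bis P0·P6 via (6.625,11.215): [(0, 3.5307) (2.8404, 5.0994) (6.6572, 11.0494) (5.5004, 17) (0, 17)]  |A|=66.6557
8. ⊥bis P0·P7 via (2.595,9.765): [(0, 11.3289) (4.9304, 8.3576) (6.6572, 11.0494) (5.5004, 17) (0, 17)]  |A|=44.4435
9. canonical 5-gon: [(0, 11.3289) (4.9304, 8.3576) (6.6572, 11.0494) (5.5004, 17) (0, 17)]
10. shoelace: 44.4435

Area of P0's cell: 44.4435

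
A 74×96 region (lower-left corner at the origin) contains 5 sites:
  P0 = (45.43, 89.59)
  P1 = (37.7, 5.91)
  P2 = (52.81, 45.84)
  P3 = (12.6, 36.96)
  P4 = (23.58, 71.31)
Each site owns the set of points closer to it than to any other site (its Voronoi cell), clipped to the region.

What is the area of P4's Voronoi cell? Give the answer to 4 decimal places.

1. box [0,74]×[0,96]: [(0, 0) (74, 0) (74, 96) (0, 96)]
2. ⊥bis P4·P0 via (34.505,80.45): [(0, 0) (74, 0) (74, 33.2418) (21.4957, 96) (0, 96)]  |A|=5456.4614
3. ⊥bis P4·P1 via (30.64,38.61): [(0, 31.9948) (63.5623, 45.718) (21.4957, 96) (0, 96)]  |A|=2574.5816
4. ⊥bis P4·P2 via (38.195,58.575): [(0, 31.9948) (18.5176, 35.9928) (45.6491, 67.1295) (21.4957, 96) (0, 96)]  |A|=2005.2396
5. ⊥bis P4·P3 via (18.09,54.135): [(0, 59.9175) (30.789, 50.0757) (45.6491, 67.1295) (21.4957, 96) (0, 96)]  |A|=1469.5214
6. canonical 5-gon: [(0, 59.9175) (30.789, 50.0757) (45.6491, 67.1295) (21.4957, 96) (0, 96)]
7. shoelace: 1469.5214

Area of P4's cell: 1469.5214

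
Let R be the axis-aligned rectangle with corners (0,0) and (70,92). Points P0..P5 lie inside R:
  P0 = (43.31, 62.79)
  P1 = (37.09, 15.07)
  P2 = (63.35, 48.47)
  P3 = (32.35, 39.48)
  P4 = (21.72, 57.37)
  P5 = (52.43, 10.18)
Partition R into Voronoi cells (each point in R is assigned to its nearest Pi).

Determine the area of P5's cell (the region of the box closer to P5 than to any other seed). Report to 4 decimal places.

Area of P5's cell: 707.6896

1. box [0,70]×[0,92]: [(0, 0) (70, 0) (70, 92) (0, 92)]
2. ⊥bis P5·P0 via (47.87,36.485): [(0, 28.1867) (0, 0) (70, 0) (70, 40.3213)]  |A|=2397.778
3. ⊥bis P5·P1 via (44.76,12.625): [(52.6289, 37.31) (40.7355, 0) (70, 0) (70, 40.3213)]  |A|=896.1408
4. ⊥bis P5·P2 via (57.89,29.325): [(50.7341, 31.3658) (40.7355, 0) (70, 0) (70, 25.8713)]  |A|=708.1701
5. ⊥bis P5·P3 via (42.39,24.83): [(51.5763, 31.1256) (50.4007, 30.3199) (40.7355, 0) (70, 0) (70, 25.8713)]  |A|=707.6896
6. ⊥bis P5·P4 via (37.075,33.775): [(51.5763, 31.1256) (50.4007, 30.3199) (40.7355, 0) (70, 0) (70, 25.8713)]  |A|=707.6896
7. canonical 5-gon: [(51.5763, 31.1256) (50.4007, 30.3199) (40.7355, 0) (70, 0) (70, 25.8713)]
8. shoelace: 707.6896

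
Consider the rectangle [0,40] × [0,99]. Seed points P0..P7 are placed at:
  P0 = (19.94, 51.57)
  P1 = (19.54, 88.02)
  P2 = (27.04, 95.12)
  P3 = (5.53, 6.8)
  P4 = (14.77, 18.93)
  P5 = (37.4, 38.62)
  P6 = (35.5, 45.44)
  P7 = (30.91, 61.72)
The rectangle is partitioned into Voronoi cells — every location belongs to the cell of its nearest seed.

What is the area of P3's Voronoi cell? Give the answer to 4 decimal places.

Area of P3's cell: 278.4555

1. box [0,40]×[0,99]: [(0, 0) (40, 0) (40, 99) (0, 99)]
2. ⊥bis P3·P0 via (12.735,29.185): [(0, 33.284) (0, 0) (40, 0) (40, 20.4093)]  |A|=1073.8654
3. ⊥bis P3·P1 via (12.535,47.41): [(0, 33.284) (0, 0) (40, 0) (40, 20.4093)]  |A|=1073.8654
4. ⊥bis P3·P2 via (16.285,50.96): [(0, 33.284) (0, 0) (40, 0) (40, 20.4093)]  |A|=1073.8654
5. ⊥bis P3·P4 via (10.15,12.865): [(0, 20.5967) (0, 0) (27.0388, 0)]  |A|=278.4555
6. ⊥bis P3·P5 via (21.465,22.71): [(0, 20.5967) (0, 0) (27.0388, 0)]  |A|=278.4555
7. ⊥bis P3·P6 via (20.515,26.12): [(0, 20.5967) (0, 0) (27.0388, 0)]  |A|=278.4555
8. ⊥bis P3·P7 via (18.22,34.26): [(0, 20.5967) (0, 0) (27.0388, 0)]  |A|=278.4555
9. canonical 3-gon: [(0, 20.5967) (0, 0) (27.0388, 0)]
10. shoelace: 278.4555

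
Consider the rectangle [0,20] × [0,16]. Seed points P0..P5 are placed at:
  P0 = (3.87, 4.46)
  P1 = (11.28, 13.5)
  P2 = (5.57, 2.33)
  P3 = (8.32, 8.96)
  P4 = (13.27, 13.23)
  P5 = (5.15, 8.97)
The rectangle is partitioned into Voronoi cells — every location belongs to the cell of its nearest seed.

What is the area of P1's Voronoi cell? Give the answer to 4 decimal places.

Area of P1's cell: 27.7747

1. box [0,20]×[0,16]: [(0, 0) (20, 0) (20, 16) (0, 16)]
2. ⊥bis P1·P0 via (7.575,8.98): [(0, 15.1892) (18.5304, 0) (20, 0) (20, 16) (0, 16)]  |A|=179.2698
3. ⊥bis P1·P2 via (8.425,7.915): [(0, 15.1892) (9.6187, 7.3048) (20, 1.998) (20, 16) (0, 16)]  |A|=163.5313
4. ⊥bis P1·P3 via (9.8,11.23): [(20, 4.5798) (20, 16) (2.4839, 16)]  |A|=100.0191
5. ⊥bis P1·P4 via (12.275,13.365): [(11.8077, 9.921) (12.6325, 16) (2.4839, 16)]  |A|=30.8469
6. ⊥bis P1·P5 via (8.215,11.235): [(6.7484, 13.2196) (11.8077, 9.921) (12.6325, 16) (4.6937, 16)]  |A|=27.7747
7. canonical 4-gon: [(6.7484, 13.2196) (11.8077, 9.921) (12.6325, 16) (4.6937, 16)]
8. shoelace: 27.7747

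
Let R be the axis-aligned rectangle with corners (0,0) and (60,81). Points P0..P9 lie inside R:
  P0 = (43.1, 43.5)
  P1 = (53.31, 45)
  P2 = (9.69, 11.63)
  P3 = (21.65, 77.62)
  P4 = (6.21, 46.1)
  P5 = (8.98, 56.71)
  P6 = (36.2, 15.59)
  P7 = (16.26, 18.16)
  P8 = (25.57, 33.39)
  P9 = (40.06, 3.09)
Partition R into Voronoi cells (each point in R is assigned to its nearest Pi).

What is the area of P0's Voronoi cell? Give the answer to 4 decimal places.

1. box [0,60]×[0,81]: [(0, 0) (60, 0) (60, 81) (0, 81)]
2. ⊥bis P0·P1 via (48.205,44.25): [(0, 0) (54.706, 0) (42.8059, 81) (0, 81)]  |A|=3949.2304
3. ⊥bis P0·P2 via (26.395,27.565): [(0, 55.2354) (52.6894, 0) (54.706, 0) (42.8059, 81) (0, 81)]  |A|=2494.0687
4. ⊥bis P0·P3 via (32.375,60.56): [(8.9616, 45.8408) (52.6894, 0) (54.706, 0) (44.673, 68.2913)]  |A|=1378.2321
5. ⊥bis P0·P4 via (24.655,44.8): [(25.4593, 56.2124) (23.6436, 30.4494) (52.6894, 0) (54.706, 0) (44.673, 68.2913)]  |A|=1175.1323
6. ⊥bis P0·P5 via (26.04,50.105): [(29.352, 58.6596) (24.8039, 46.9122) (23.6436, 30.4494) (52.6894, 0) (54.706, 0) (44.673, 68.2913)]  |A|=1157.8331
7. ⊥bis P0·P6 via (39.65,29.545): [(29.352, 58.6596) (24.8039, 46.9122) (23.855, 33.4499) (50.7692, 26.7961) (44.673, 68.2913)]  |A|=729.8105
8. ⊥bis P0·P7 via (29.68,30.83): [(29.352, 58.6596) (24.8039, 46.9122) (24.0879, 36.7532) (28.227, 32.369) (50.7692, 26.7961) (44.673, 68.2913)]  |A|=722.4638
9. ⊥bis P0·P8 via (34.335,38.445): [(29.352, 58.6596) (26.6708, 51.7342) (39.4376, 29.5975) (50.7692, 26.7961) (44.673, 68.2913)]  |A|=571.6501
10. ⊥bis P0·P9 via (41.58,23.295): [(29.352, 58.6596) (26.6708, 51.7342) (39.4376, 29.5975) (50.7692, 26.7961) (44.673, 68.2913)]  |A|=571.6501
11. canonical 5-gon: [(29.352, 58.6596) (26.6708, 51.7342) (39.4376, 29.5975) (50.7692, 26.7961) (44.673, 68.2913)]
12. shoelace: 571.6501

Area of P0's cell: 571.6501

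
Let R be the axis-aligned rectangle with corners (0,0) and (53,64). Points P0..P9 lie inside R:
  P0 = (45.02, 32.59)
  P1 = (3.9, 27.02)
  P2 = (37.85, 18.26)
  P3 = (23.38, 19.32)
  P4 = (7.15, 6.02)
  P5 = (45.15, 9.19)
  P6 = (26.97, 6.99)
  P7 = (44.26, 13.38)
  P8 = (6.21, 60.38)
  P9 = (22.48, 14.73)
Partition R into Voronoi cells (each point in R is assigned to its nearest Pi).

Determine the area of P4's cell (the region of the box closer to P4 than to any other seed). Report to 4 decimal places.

Area of P4's cell: 253.9378

1. box [0,53]×[0,64]: [(0, 0) (53, 0) (53, 64) (0, 64)]
2. ⊥bis P4·P0 via (26.085,19.305): [(0, 56.4837) (0, 0) (39.6296, 0)]  |A|=1119.2138
3. ⊥bis P4·P1 via (5.525,16.52): [(25.8338, 19.663) (0, 15.6649) (0, 0) (39.6296, 0)]  |A|=591.9614
4. ⊥bis P4·P2 via (22.5,12.14): [(19.8687, 18.7399) (0, 15.6649) (0, 0) (27.3402, 0)]  |A|=411.7962
5. ⊥bis P4·P3 via (15.265,12.67): [(11.3689, 17.4244) (0, 15.6649) (0, 0) (25.6477, 0)]  |A|=312.4945
6. ⊥bis P4·P5 via (26.15,7.605): [(11.3689, 17.4244) (0, 15.6649) (0, 0) (25.6477, 0)]  |A|=312.4945
7. ⊥bis P4·P6 via (17.06,6.505): [(16.8531, 10.732) (11.3689, 17.4244) (0, 15.6649) (0, 0) (17.3784, 0)]  |A|=268.1213
8. ⊥bis P4·P7 via (25.705,9.7): [(16.8531, 10.732) (11.3689, 17.4244) (0, 15.6649) (0, 0) (17.3784, 0)]  |A|=268.1213
9. ⊥bis P4·P8 via (6.68,33.2): [(16.8531, 10.732) (11.3689, 17.4244) (0, 15.6649) (0, 0) (17.3784, 0)]  |A|=268.1213
10. ⊥bis P4·P9 via (14.815,10.375): [(17.0644, 6.416) (10.8549, 17.3449) (0, 15.6649) (0, 0) (17.3784, 0)]  |A|=253.9378
11. canonical 5-gon: [(17.0644, 6.416) (10.8549, 17.3449) (0, 15.6649) (0, 0) (17.3784, 0)]
12. shoelace: 253.9378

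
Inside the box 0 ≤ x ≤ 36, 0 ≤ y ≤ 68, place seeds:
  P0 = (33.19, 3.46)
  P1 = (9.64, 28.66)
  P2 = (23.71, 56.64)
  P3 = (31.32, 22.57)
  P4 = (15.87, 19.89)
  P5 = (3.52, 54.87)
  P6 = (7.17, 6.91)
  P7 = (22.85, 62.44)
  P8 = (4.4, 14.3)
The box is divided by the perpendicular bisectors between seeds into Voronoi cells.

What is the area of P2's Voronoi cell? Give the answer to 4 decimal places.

1. box [0,36]×[0,68]: [(0, 0) (36, 0) (36, 68) (0, 68)]
2. ⊥bis P2·P0 via (28.45,30.05): [(0, 24.9784) (36, 31.3959) (36, 68) (0, 68)]  |A|=1433.2624
3. ⊥bis P2·P1 via (16.675,42.65): [(0, 51.0352) (36, 32.9322) (36, 68) (0, 68)]  |A|=936.5864
4. ⊥bis P2·P3 via (27.515,39.605): [(0, 51.0352) (24.202, 38.865) (36, 41.5002) (36, 68) (0, 68)]  |A|=886.0437
5. ⊥bis P2·P4 via (19.79,38.265): [(0, 51.0352) (24.202, 38.865) (36, 41.5002) (36, 68) (0, 68)]  |A|=886.0437
6. ⊥bis P2·P5 via (13.615,55.755): [(14.6757, 43.6553) (24.202, 38.865) (36, 41.5002) (36, 68) (12.5415, 68)]  |A|=608.8986
7. ⊥bis P2·P6 via (15.44,31.775): [(14.6757, 43.6553) (24.202, 38.865) (36, 41.5002) (36, 68) (12.5415, 68)]  |A|=608.8986
8. ⊥bis P2·P7 via (23.28,59.54): [(13.4115, 58.0767) (14.6757, 43.6553) (24.202, 38.865) (36, 41.5002) (36, 61.4261)]  |A|=418.2584
9. ⊥bis P2·P8 via (14.055,35.47): [(13.4115, 58.0767) (14.6757, 43.6553) (24.202, 38.865) (36, 41.5002) (36, 61.4261)]  |A|=418.2584
10. canonical 5-gon: [(13.4115, 58.0767) (14.6757, 43.6553) (24.202, 38.865) (36, 41.5002) (36, 61.4261)]
11. shoelace: 418.2584

Area of P2's cell: 418.2584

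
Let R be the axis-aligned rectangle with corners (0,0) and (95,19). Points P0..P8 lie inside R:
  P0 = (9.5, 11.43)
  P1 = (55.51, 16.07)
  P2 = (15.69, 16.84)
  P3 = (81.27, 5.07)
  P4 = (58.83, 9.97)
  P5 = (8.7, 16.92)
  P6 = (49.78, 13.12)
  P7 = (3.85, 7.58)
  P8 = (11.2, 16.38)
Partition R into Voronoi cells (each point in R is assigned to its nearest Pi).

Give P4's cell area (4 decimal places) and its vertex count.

1. box [0,95]×[0,19]: [(0, 0) (95, 0) (95, 19) (0, 19)]
2. ⊥bis P4·P0 via (34.165,10.7): [(33.8483, 0) (95, 0) (95, 19) (34.4107, 19)]  |A|=1156.5398
3. ⊥bis P4·P1 via (57.17,13.02): [(33.8581, 0.3322) (33.8483, 0) (95, 0) (95, 19) (68.1573, 19)]  |A|=841.5522
4. ⊥bis P4·P2 via (37.26,13.405): [(35.3034, 1.1189) (35.1253, 0) (95, 0) (95, 19) (68.1573, 19)]  |A|=840.6016
5. ⊥bis P4·P3 via (70.05,7.52): [(35.3034, 1.1189) (35.1253, 0) (68.4079, 0) (72.5568, 19) (68.1573, 19)]  |A|=374.7663
6. ⊥bis P4·P5 via (33.765,13.445): [(35.3034, 1.1189) (35.1253, 0) (68.4079, 0) (72.5568, 19) (68.1573, 19)]  |A|=374.7663
7. ⊥bis P4·P6 via (54.305,11.545): [(54.2688, 11.441) (50.2866, 0) (68.4079, 0) (72.5568, 19) (68.1573, 19)]  |A|=278.346
8. ⊥bis P4·P7 via (31.34,8.775): [(54.2688, 11.441) (50.2866, 0) (68.4079, 0) (72.5568, 19) (68.1573, 19)]  |A|=278.346
9. ⊥bis P4·P8 via (35.015,13.175): [(54.2688, 11.441) (50.2866, 0) (68.4079, 0) (72.5568, 19) (68.1573, 19)]  |A|=278.346
10. canonical 5-gon: [(54.2688, 11.441) (50.2866, 0) (68.4079, 0) (72.5568, 19) (68.1573, 19)]
11. shoelace: 278.346

Area of P4's cell: 278.3460 (5 vertices)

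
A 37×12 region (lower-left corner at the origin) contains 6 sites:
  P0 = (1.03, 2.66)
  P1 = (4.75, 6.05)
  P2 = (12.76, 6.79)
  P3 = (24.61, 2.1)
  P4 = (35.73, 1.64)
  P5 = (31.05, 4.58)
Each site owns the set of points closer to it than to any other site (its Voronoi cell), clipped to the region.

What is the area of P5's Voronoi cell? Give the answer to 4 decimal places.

1. box [0,37]×[0,12]: [(0, 0) (37, 0) (37, 12) (0, 12)]
2. ⊥bis P5·P0 via (16.04,3.62): [(16.2715, 0) (37, 0) (37, 12) (15.504, 12)]  |A|=253.3466
3. ⊥bis P5·P1 via (17.9,5.315): [(17.6029, 0) (37, 0) (37, 12) (18.2736, 12)]  |A|=228.7406
4. ⊥bis P5·P2 via (21.905,5.685): [(21.2181, 0) (37, 0) (37, 12) (22.668, 12)]  |A|=180.6833
5. ⊥bis P5·P3 via (27.83,3.34): [(29.1162, 0) (37, 0) (37, 12) (24.4951, 12)]  |A|=122.3322
6. ⊥bis P5·P4 via (33.39,3.11): [(29.1162, 0) (31.4363, 0) (37, 8.8565) (37, 12) (24.4951, 12)]  |A|=97.6946
7. canonical 5-gon: [(29.1162, 0) (31.4363, 0) (37, 8.8565) (37, 12) (24.4951, 12)]
8. shoelace: 97.6946

Area of P5's cell: 97.6946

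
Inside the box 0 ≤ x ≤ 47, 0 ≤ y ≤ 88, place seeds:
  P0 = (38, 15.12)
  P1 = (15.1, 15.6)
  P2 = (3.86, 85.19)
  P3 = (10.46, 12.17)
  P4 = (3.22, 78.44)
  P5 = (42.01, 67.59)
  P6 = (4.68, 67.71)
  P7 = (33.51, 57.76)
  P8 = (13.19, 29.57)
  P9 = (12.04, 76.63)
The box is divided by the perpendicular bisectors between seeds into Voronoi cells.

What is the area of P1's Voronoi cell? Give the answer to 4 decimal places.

1. box [0,47]×[0,88]: [(0, 0) (47, 0) (47, 88) (0, 88)]
2. ⊥bis P1·P0 via (26.55,15.36): [(0, 0) (26.228, 0) (28.0726, 88) (0, 88)]  |A|=2389.2277
3. ⊥bis P1·P2 via (9.48,50.395): [(0, 48.8638) (0, 0) (26.228, 0) (27.3448, 53.2805)]  |A|=1366.808
4. ⊥bis P1·P3 via (12.78,13.885): [(0, 48.8638) (0, 31.1734) (23.0441, 0) (26.228, 0) (27.3448, 53.2805)]  |A|=1007.6262
5. ⊥bis P1·P4 via (9.16,47.02): [(0, 45.2883) (0, 31.1734) (23.0441, 0) (26.228, 0) (27.2854, 50.4466)]  |A|=920.232
6. ⊥bis P1·P5 via (28.555,41.595): [(15.6892, 48.2543) (0, 45.2883) (0, 31.1734) (23.0441, 0) (26.228, 0) (27.1155, 42.3401)]  |A|=873.4152
7. ⊥bis P1·P6 via (9.89,41.655): [(23.27, 44.3305) (0, 39.6774) (0, 31.1734) (23.0441, 0) (26.228, 0) (27.1155, 42.3401)]  |A|=766.1085
8. ⊥bis P1·P7 via (24.305,36.68): [(11.9628, 42.0695) (0, 39.6774) (0, 31.1734) (23.0441, 0) (26.228, 0) (26.9725, 35.5152)]  |A|=698.8196
9. ⊥bis P1·P8 via (14.145,22.585): [(7.0644, 21.6169) (23.0441, 0) (26.228, 0) (26.7375, 24.3067)]  |A|=272.8225
10. ⊥bis P1·P9 via (13.57,46.115): [(7.0644, 21.6169) (23.0441, 0) (26.228, 0) (26.7375, 24.3067)]  |A|=272.8225
11. canonical 4-gon: [(7.0644, 21.6169) (23.0441, 0) (26.228, 0) (26.7375, 24.3067)]
12. shoelace: 272.8225

Area of P1's cell: 272.8225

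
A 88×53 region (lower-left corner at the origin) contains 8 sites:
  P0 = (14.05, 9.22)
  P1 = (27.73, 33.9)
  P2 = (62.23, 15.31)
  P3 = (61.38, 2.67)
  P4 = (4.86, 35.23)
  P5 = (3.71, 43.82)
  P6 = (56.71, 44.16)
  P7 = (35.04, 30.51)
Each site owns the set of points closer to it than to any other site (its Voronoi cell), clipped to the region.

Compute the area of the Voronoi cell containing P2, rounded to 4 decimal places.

1. box [0,88]×[0,53]: [(0, 0) (88, 0) (88, 53) (0, 53)]
2. ⊥bis P2·P0 via (38.14,12.265): [(39.6903, 0) (88, 0) (88, 53) (32.9911, 53)]  |A|=2737.9439
3. ⊥bis P2·P1 via (44.98,24.605): [(38.1762, 11.9783) (39.6903, 0) (88, 0) (88, 53) (60.2804, 53)]  |A|=2178.217
4. ⊥bis P2·P3 via (61.805,8.99): [(38.1762, 11.9783) (38.3546, 10.567) (88, 7.2285) (88, 53) (60.2804, 53)]  |A|=1743.5437
5. ⊥bis P2·P4 via (33.545,25.27): [(38.1762, 11.9783) (38.3546, 10.567) (88, 7.2285) (88, 53) (60.2804, 53)]  |A|=1743.5437
6. ⊥bis P2·P5 via (32.97,29.565): [(38.1762, 11.9783) (38.3546, 10.567) (88, 7.2285) (88, 53) (60.2804, 53)]  |A|=1743.5437
7. ⊥bis P2·P6 via (59.47,29.735): [(46.3964, 27.2336) (38.1762, 11.9783) (38.3546, 10.567) (88, 7.2285) (88, 35.1938)]  |A|=1016.024
8. ⊥bis P2·P7 via (48.635,22.91): [(51.6096, 28.231) (41.6124, 10.3479) (88, 7.2285) (88, 35.1938)]  |A|=939.2049
9. canonical 4-gon: [(51.6096, 28.231) (41.6124, 10.3479) (88, 7.2285) (88, 35.1938)]
10. shoelace: 939.2049

Area of P2's cell: 939.2049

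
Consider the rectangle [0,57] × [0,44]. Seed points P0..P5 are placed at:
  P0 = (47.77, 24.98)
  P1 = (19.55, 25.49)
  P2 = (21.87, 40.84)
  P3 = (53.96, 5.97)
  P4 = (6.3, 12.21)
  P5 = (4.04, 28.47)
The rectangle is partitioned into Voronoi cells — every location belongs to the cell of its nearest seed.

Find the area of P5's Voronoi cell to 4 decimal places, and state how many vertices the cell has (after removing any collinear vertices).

Area of P5's cell: 260.7984 (5 vertices)

1. box [0,57]×[0,44]: [(0, 0) (57, 0) (57, 44) (0, 44)]
2. ⊥bis P5·P0 via (25.905,26.725): [(0, 0) (23.7721, 0) (27.2837, 44) (0, 44)]  |A|=1123.2279
3. ⊥bis P5·P1 via (11.795,26.98): [(0, 0) (6.6112, 0) (15.0651, 44) (0, 44)]  |A|=476.8796
4. ⊥bis P5·P2 via (12.955,34.655): [(0, 0) (6.6112, 0) (13.2014, 34.2999) (6.4717, 44) (0, 44)]  |A|=435.2007
5. ⊥bis P5·P3 via (29,17.22): [(0, 0) (6.6112, 0) (13.2014, 34.2999) (6.4717, 44) (0, 44)]  |A|=435.2007
6. ⊥bis P5·P4 via (5.17,20.34): [(0, 19.6214) (10.666, 21.1039) (13.2014, 34.2999) (6.4717, 44) (0, 44)]  |A|=260.7984
7. canonical 5-gon: [(0, 19.6214) (10.666, 21.1039) (13.2014, 34.2999) (6.4717, 44) (0, 44)]
8. shoelace: 260.7984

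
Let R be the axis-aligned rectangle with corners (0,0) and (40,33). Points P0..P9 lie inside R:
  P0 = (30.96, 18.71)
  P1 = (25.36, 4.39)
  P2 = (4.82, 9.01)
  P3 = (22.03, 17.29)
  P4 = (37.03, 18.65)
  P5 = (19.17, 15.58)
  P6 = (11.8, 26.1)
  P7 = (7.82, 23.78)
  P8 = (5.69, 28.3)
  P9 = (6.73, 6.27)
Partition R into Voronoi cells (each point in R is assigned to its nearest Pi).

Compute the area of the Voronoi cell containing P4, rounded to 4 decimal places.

Area of P4's cell: 156.9273

1. box [0,40]×[0,33]: [(0, 0) (40, 0) (40, 33) (0, 33)]
2. ⊥bis P4·P0 via (33.995,18.68): [(33.8104, 0) (40, 0) (40, 33) (34.1365, 33)]  |A|=198.8761
3. ⊥bis P4·P1 via (31.195,11.52): [(33.9023, 9.3044) (40, 4.3142) (40, 33) (34.1365, 33)]  |A|=156.9273
4. ⊥bis P4·P2 via (20.925,13.83): [(33.9023, 9.3044) (40, 4.3142) (40, 33) (34.1365, 33)]  |A|=156.9273
5. ⊥bis P4·P3 via (29.53,17.97): [(33.9023, 9.3044) (40, 4.3142) (40, 33) (34.1365, 33)]  |A|=156.9273
6. ⊥bis P4·P5 via (28.1,17.115): [(33.9023, 9.3044) (40, 4.3142) (40, 33) (34.1365, 33)]  |A|=156.9273
7. ⊥bis P4·P6 via (24.415,22.375): [(33.9023, 9.3044) (40, 4.3142) (40, 33) (34.1365, 33)]  |A|=156.9273
8. ⊥bis P4·P7 via (22.425,21.215): [(33.9023, 9.3044) (40, 4.3142) (40, 33) (34.1365, 33)]  |A|=156.9273
9. ⊥bis P4·P8 via (21.36,23.475): [(33.9023, 9.3044) (40, 4.3142) (40, 33) (34.1365, 33)]  |A|=156.9273
10. ⊥bis P4·P9 via (21.88,12.46): [(33.9023, 9.3044) (40, 4.3142) (40, 33) (34.1365, 33)]  |A|=156.9273
11. canonical 4-gon: [(33.9023, 9.3044) (40, 4.3142) (40, 33) (34.1365, 33)]
12. shoelace: 156.9273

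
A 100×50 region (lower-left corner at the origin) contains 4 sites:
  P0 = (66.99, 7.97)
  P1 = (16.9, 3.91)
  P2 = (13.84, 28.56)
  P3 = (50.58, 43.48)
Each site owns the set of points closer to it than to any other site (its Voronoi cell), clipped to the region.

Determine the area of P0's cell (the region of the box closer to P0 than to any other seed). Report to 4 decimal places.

1. box [0,100]×[0,50]: [(0, 0) (100, 0) (100, 50) (0, 50)]
2. ⊥bis P0·P1 via (41.945,5.94): [(42.4265, 0) (100, 0) (100, 50) (38.3738, 50)]  |A|=2979.9946
3. ⊥bis P0·P2 via (40.415,18.265): [(40.8541, 19.3985) (42.4265, 0) (100, 0) (100, 50) (52.709, 50)]  |A|=2760.6556
4. ⊥bis P0·P3 via (58.785,25.725): [(41.0072, 17.5095) (42.4265, 0) (100, 0) (100, 44.7714)]  |A|=1824.636
5. canonical 4-gon: [(41.0072, 17.5095) (42.4265, 0) (100, 0) (100, 44.7714)]
6. shoelace: 1824.636

Area of P0's cell: 1824.6360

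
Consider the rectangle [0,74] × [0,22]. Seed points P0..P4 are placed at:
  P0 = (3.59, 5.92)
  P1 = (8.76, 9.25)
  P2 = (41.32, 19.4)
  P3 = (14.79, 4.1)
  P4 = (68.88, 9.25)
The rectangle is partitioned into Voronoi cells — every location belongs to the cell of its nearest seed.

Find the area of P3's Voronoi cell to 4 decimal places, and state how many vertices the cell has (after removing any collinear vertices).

Area of P3's cell: 285.1661 (4 vertices)

1. box [0,74]×[0,22]: [(0, 0) (74, 0) (74, 22) (0, 22)]
2. ⊥bis P3·P0 via (9.19,5.01): [(8.3759, 0) (74, 0) (74, 22) (11.9509, 22)]  |A|=1404.4058
3. ⊥bis P3·P1 via (11.775,6.675): [(8.9167, 3.3283) (8.3759, 0) (74, 0) (74, 22) (24.8635, 22)]  |A|=1283.8554
4. ⊥bis P3·P2 via (28.055,11.75): [(23.24, 20.0991) (8.9167, 3.3283) (8.3759, 0) (34.8313, 0)]  |A|=285.1661
5. ⊥bis P3·P4 via (41.835,6.675): [(23.24, 20.0991) (8.9167, 3.3283) (8.3759, 0) (34.8313, 0)]  |A|=285.1661
6. canonical 4-gon: [(23.24, 20.0991) (8.9167, 3.3283) (8.3759, 0) (34.8313, 0)]
7. shoelace: 285.1661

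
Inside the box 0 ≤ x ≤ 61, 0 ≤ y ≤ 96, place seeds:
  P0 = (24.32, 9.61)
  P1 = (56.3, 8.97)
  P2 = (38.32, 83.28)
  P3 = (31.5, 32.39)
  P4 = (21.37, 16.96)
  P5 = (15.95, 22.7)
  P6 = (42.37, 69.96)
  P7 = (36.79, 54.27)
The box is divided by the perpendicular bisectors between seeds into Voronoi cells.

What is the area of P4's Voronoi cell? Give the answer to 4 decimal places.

Area of P4's cell: 187.4954

1. box [0,61]×[0,96]: [(0, 0) (61, 0) (61, 96) (0, 96)]
2. ⊥bis P4·P0 via (22.845,13.285): [(0, 4.1159) (61, 28.5989) (61, 96) (0, 96)]  |A|=4858.1977
3. ⊥bis P4·P1 via (38.835,12.965): [(0, 4.1159) (40.532, 20.3839) (57.8287, 96) (0, 96)]  |A|=4048.5145
4. ⊥bis P4·P2 via (29.845,50.12): [(0, 57.7478) (0, 4.1159) (40.532, 20.3839) (46.368, 45.8971)]  |A|=1712.9813
5. ⊥bis P4·P3 via (26.435,24.675): [(0, 42.0299) (0, 4.1159) (35.8398, 18.5006)]  |A|=679.4157
6. ⊥bis P4·P5 via (18.66,19.83): [(24.8754, 25.6989) (3.5102, 5.5248) (35.8398, 18.5006)]  |A|=187.4954
7. ⊥bis P4·P6 via (31.87,43.46): [(24.8754, 25.6989) (3.5102, 5.5248) (35.8398, 18.5006)]  |A|=187.4954
8. ⊥bis P4·P7 via (29.08,35.615): [(24.8754, 25.6989) (3.5102, 5.5248) (35.8398, 18.5006)]  |A|=187.4954
9. canonical 3-gon: [(24.8754, 25.6989) (3.5102, 5.5248) (35.8398, 18.5006)]
10. shoelace: 187.4954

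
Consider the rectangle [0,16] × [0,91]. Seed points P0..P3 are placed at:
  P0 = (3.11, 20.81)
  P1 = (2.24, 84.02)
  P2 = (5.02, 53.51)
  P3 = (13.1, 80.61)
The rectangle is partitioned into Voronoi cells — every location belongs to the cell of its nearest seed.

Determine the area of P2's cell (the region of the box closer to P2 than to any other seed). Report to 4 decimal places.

1. box [0,16]×[0,91]: [(0, 0) (16, 0) (16, 91) (0, 91)]
2. ⊥bis P2·P0 via (4.065,37.16): [(0, 37.3974) (16, 36.4629) (16, 91) (0, 91)]  |A|=865.1175
3. ⊥bis P2·P1 via (3.63,68.765): [(0, 68.4342) (0, 37.3974) (16, 36.4629) (16, 69.8921)]  |A|=515.7284
4. ⊥bis P2·P3 via (9.06,67.06): [(3.409, 68.7449) (0, 68.4342) (0, 37.3974) (16, 36.4629) (16, 64.9908)]  |A|=484.8722
5. canonical 5-gon: [(3.409, 68.7449) (0, 68.4342) (0, 37.3974) (16, 36.4629) (16, 64.9908)]
6. shoelace: 484.8722

Area of P2's cell: 484.8722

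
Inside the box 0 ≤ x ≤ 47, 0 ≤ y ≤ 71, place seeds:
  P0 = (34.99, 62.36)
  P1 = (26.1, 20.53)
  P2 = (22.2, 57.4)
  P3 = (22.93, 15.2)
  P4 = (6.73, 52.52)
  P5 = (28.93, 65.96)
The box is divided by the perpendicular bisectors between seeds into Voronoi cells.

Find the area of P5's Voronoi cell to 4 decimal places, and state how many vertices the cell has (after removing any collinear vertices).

Area of P5's cell: 133.4030 (3 vertices)

1. box [0,47]×[0,71]: [(0, 0) (47, 0) (47, 71) (0, 71)]
2. ⊥bis P5·P0 via (31.96,64.16): [(0, 10.3607) (36.0234, 71) (0, 71)]  |A|=1092.2165
3. ⊥bis P5·P1 via (27.515,43.245): [(0, 44.959) (19.82, 43.7243) (36.0234, 71) (0, 71)]  |A|=749.3467
4. ⊥bis P5·P2 via (25.565,61.68): [(28.9198, 59.0424) (36.0234, 71) (13.7107, 71)]  |A|=133.403
5. ⊥bis P5·P3 via (25.93,40.58): [(28.9198, 59.0424) (36.0234, 71) (13.7107, 71)]  |A|=133.403
6. ⊥bis P5·P4 via (17.83,59.24): [(28.9198, 59.0424) (36.0234, 71) (13.7107, 71)]  |A|=133.403
7. canonical 3-gon: [(28.9198, 59.0424) (36.0234, 71) (13.7107, 71)]
8. shoelace: 133.403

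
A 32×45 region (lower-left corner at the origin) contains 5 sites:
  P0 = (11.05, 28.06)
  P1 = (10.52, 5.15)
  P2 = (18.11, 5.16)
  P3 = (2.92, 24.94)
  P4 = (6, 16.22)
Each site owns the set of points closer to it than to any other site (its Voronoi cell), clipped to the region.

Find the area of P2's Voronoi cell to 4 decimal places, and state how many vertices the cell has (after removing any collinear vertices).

1. box [0,32]×[0,45]: [(0, 0) (32, 0) (32, 45) (0, 45)]
2. ⊥bis P2·P0 via (14.58,16.61): [(0, 12.115) (0, 0) (32, 0) (32, 21.9805)]  |A|=545.529
3. ⊥bis P2·P1 via (14.315,5.155): [(14.3, 16.5237) (14.3218, 0) (32, 0) (32, 21.9805)]  |A|=340.582
4. ⊥bis P2·P3 via (10.515,15.05): [(14.3, 16.5237) (14.3218, 0) (32, 0) (32, 21.9805)]  |A|=340.582
5. ⊥bis P2·P4 via (12.055,10.69): [(18.5911, 17.8466) (14.3045, 13.153) (14.3218, 0) (32, 0) (32, 21.9805)]  |A|=333.3472
6. canonical 5-gon: [(18.5911, 17.8466) (14.3045, 13.153) (14.3218, 0) (32, 0) (32, 21.9805)]
7. shoelace: 333.3472

Area of P2's cell: 333.3472 (5 vertices)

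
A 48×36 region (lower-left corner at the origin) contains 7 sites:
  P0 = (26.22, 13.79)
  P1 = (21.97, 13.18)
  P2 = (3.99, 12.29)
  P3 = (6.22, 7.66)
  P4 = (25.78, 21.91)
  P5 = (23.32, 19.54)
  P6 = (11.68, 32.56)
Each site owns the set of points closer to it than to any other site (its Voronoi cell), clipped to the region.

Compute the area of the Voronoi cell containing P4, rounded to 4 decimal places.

Area of P4's cell: 450.9214

1. box [0,48]×[0,36]: [(0, 0) (48, 0) (48, 36) (0, 36)]
2. ⊥bis P4·P0 via (26,17.85): [(0, 16.4411) (48, 19.0421) (48, 36) (0, 36)]  |A|=876.402
3. ⊥bis P4·P1 via (23.875,17.545): [(0, 27.9647) (23.488, 17.7139) (48, 19.0421) (48, 36) (0, 36)]  |A|=741.0693
4. ⊥bis P4·P2 via (14.885,17.1): [(12.4961, 22.5111) (23.488, 17.7139) (48, 19.0421) (48, 36) (6.5409, 36)]  |A|=646.7493
5. ⊥bis P4·P3 via (16,14.785): [(12.4961, 22.5111) (23.488, 17.7139) (48, 19.0421) (48, 36) (6.5409, 36)]  |A|=646.7493
6. ⊥bis P4·P5 via (24.55,20.725): [(27.2543, 17.918) (48, 19.0421) (48, 36) (9.8338, 36)]  |A|=520.9621
7. ⊥bis P4·P6 via (18.73,27.235): [(18.5314, 26.9721) (27.2543, 17.918) (48, 19.0421) (48, 36) (25.3504, 36)]  |A|=450.9214
8. canonical 5-gon: [(18.5314, 26.9721) (27.2543, 17.918) (48, 19.0421) (48, 36) (25.3504, 36)]
9. shoelace: 450.9214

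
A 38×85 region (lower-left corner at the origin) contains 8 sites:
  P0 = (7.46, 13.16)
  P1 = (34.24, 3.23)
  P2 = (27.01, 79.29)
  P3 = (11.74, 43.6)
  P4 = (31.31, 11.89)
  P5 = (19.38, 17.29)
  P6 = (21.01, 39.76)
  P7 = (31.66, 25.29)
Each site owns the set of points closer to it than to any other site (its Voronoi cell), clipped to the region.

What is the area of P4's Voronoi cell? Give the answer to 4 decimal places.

1. box [0,38]×[0,85]: [(0, 0) (38, 0) (38, 85) (0, 85)]
2. ⊥bis P4·P0 via (19.385,12.525): [(18.7181, 0) (38, 0) (38, 85) (23.2443, 85)]  |A|=1446.602
3. ⊥bis P4·P1 via (32.775,7.56): [(18.8701, 2.8555) (38, 9.3278) (38, 85) (23.2443, 85)]  |A|=1329.8526
4. ⊥bis P4·P2 via (29.16,45.59): [(21.1184, 45.077) (18.8701, 2.8555) (38, 9.3278) (38, 46.154)]  |A|=707.4135
5. ⊥bis P4·P3 via (21.525,27.745): [(20.1503, 26.8966) (18.8701, 2.8555) (38, 9.3278) (38, 37.9126)]  |A|=480.9248
6. ⊥bis P4·P5 via (25.345,14.59): [(35.0884, 36.1157) (20.2439, 3.3202) (38, 9.3278) (38, 37.9126)]  |A|=288.1844
7. ⊥bis P4·P6 via (26.16,25.825): [(31.2883, 27.7203) (20.2439, 3.3202) (38, 9.3278) (38, 30.2007)]  |A|=253.4966
8. ⊥bis P4·P7 via (31.485,18.59): [(27.2061, 18.7018) (20.2439, 3.3202) (38, 9.3278) (38, 18.4198)]  |A|=164.7139
9. canonical 4-gon: [(27.2061, 18.7018) (20.2439, 3.3202) (38, 9.3278) (38, 18.4198)]
10. shoelace: 164.7139

Area of P4's cell: 164.7139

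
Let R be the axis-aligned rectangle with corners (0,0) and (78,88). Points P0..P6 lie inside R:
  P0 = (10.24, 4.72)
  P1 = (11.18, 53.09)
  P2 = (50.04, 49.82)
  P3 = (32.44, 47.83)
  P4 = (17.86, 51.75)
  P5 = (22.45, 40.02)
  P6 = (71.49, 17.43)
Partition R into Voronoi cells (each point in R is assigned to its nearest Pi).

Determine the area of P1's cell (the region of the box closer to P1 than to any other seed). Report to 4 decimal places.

1. box [0,78]×[0,88]: [(0, 0) (78, 0) (78, 88) (0, 88)]
2. ⊥bis P1·P0 via (10.71,28.905): [(0, 29.1131) (78, 27.5973) (78, 88) (0, 88)]  |A|=4652.2924
3. ⊥bis P1·P2 via (30.61,51.455): [(0, 29.1131) (28.6831, 28.5557) (33.6852, 88) (0, 88)]  |A|=1845.7241
4. ⊥bis P1·P3 via (21.81,50.46): [(0, 29.1131) (16.4494, 28.7935) (31.0979, 88) (0, 88)]  |A|=1404.9263
5. ⊥bis P1·P4 via (14.52,52.42): [(0, 29.1131) (9.8064, 28.9226) (21.6573, 88) (0, 88)]  |A|=928.4644
6. ⊥bis P1·P5 via (16.815,46.555): [(0, 32.0558) (12.6174, 42.9355) (21.6573, 88) (0, 88)]  |A|=840.9237
7. ⊥bis P1·P6 via (41.335,35.26): [(0, 32.0558) (12.6174, 42.9355) (21.6573, 88) (0, 88)]  |A|=840.9237
8. canonical 4-gon: [(0, 32.0558) (12.6174, 42.9355) (21.6573, 88) (0, 88)]
9. shoelace: 840.9237

Area of P1's cell: 840.9237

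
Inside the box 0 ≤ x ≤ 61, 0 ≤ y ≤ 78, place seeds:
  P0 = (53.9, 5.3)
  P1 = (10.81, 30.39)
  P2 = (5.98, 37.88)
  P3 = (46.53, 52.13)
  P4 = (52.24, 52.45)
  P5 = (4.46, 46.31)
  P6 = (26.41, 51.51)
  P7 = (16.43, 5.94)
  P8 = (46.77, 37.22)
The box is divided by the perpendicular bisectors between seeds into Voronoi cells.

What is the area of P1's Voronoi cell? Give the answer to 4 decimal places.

Area of P1's cell: 510.0772

1. box [0,61]×[0,78]: [(0, 0) (61, 0) (61, 78) (0, 78)]
2. ⊥bis P1·P0 via (32.355,17.845): [(0, 0) (21.9644, 0) (61, 67.0404) (61, 78) (0, 78)]  |A|=3449.5184
3. ⊥bis P1·P2 via (8.395,34.135): [(0, 28.7214) (0, 0) (21.9644, 0) (61, 67.0404) (61, 68.0579)]  |A|=1643.2856
4. ⊥bis P1·P3 via (28.67,41.26): [(26.0696, 45.5326) (0, 28.7214) (0, 0) (21.9644, 0) (37.521, 26.7173)]  |A|=1173.7537
5. ⊥bis P1·P4 via (31.525,41.42): [(26.0696, 45.5326) (0, 28.7214) (0, 0) (21.9644, 0) (37.521, 26.7173)]  |A|=1173.7537
6. ⊥bis P1·P5 via (7.635,38.35): [(26.0696, 45.5326) (0, 28.7214) (0, 0) (21.9644, 0) (37.521, 26.7173)]  |A|=1173.7537
7. ⊥bis P1·P6 via (18.61,40.95): [(37.2287, 27.1975) (18.7746, 40.8284) (0, 28.7214) (0, 0) (21.9644, 0) (37.521, 26.7173)]  |A|=1080.6292
8. ⊥bis P1·P7 via (13.62,18.165): [(37.2287, 27.1975) (18.7746, 40.8284) (0, 28.7214) (0, 15.0343) (35.465, 23.1862) (37.521, 26.7173)]  |A|=559.3965
9. ⊥bis P1·P8 via (28.79,33.805): [(28.8727, 33.3696) (18.7746, 40.8284) (0, 28.7214) (0, 15.0343) (31.0017, 22.1603)]  |A|=510.0772
10. canonical 5-gon: [(28.8727, 33.3696) (18.7746, 40.8284) (0, 28.7214) (0, 15.0343) (31.0017, 22.1603)]
11. shoelace: 510.0772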